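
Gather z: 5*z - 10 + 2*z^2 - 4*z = 2*z^2 + z - 10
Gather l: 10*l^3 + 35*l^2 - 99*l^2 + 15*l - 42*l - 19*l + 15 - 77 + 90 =10*l^3 - 64*l^2 - 46*l + 28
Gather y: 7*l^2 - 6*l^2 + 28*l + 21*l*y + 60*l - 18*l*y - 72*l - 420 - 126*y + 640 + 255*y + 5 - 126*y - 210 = l^2 + 16*l + y*(3*l + 3) + 15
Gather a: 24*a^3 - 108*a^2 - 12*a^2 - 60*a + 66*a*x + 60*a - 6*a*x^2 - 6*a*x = 24*a^3 - 120*a^2 + a*(-6*x^2 + 60*x)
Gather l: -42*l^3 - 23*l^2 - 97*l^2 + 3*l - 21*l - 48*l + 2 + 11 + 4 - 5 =-42*l^3 - 120*l^2 - 66*l + 12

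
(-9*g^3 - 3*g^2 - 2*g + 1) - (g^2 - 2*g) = -9*g^3 - 4*g^2 + 1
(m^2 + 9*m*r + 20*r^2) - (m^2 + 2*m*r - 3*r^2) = 7*m*r + 23*r^2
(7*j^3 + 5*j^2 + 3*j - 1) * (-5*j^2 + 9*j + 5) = -35*j^5 + 38*j^4 + 65*j^3 + 57*j^2 + 6*j - 5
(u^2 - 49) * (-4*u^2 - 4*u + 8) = -4*u^4 - 4*u^3 + 204*u^2 + 196*u - 392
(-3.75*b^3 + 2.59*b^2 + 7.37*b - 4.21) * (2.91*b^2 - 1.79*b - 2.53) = -10.9125*b^5 + 14.2494*b^4 + 26.2981*b^3 - 31.9961*b^2 - 11.1102*b + 10.6513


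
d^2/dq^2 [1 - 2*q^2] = -4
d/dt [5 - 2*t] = -2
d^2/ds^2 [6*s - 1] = 0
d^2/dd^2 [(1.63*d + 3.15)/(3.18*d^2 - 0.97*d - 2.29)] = ((-31.1004*d - 16.8718)*(-3.18*d^2 + 0.97*d + 2.29) - (1.63*d + 3.15)*(6.36*d - 0.97)*(12.72*d - 1.94))/(-3.18*d^2 + 0.97*d + 2.29)^3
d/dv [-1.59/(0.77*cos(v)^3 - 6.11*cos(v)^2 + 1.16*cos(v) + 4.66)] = (-3.6729*cos(v)^2 + 19.4298*cos(v) - 1.8444)*sin(v)/(0.77*cos(v)^3 - 6.11*cos(v)^2 + 1.16*cos(v) + 4.66)^2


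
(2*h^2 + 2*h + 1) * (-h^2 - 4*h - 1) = -2*h^4 - 10*h^3 - 11*h^2 - 6*h - 1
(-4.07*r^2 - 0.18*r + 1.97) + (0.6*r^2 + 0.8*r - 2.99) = -3.47*r^2 + 0.62*r - 1.02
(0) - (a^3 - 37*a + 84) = -a^3 + 37*a - 84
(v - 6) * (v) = v^2 - 6*v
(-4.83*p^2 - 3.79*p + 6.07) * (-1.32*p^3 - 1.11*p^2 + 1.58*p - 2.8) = 6.3756*p^5 + 10.3641*p^4 - 11.4369*p^3 + 0.798099999999998*p^2 + 20.2026*p - 16.996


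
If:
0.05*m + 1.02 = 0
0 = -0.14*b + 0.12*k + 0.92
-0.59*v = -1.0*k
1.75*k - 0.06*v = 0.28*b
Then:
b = 7.69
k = 1.31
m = -20.40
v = 2.21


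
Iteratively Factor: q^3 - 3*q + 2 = (q + 2)*(q^2 - 2*q + 1) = (q - 1)*(q + 2)*(q - 1)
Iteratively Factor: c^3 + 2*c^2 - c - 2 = (c + 2)*(c^2 - 1) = (c + 1)*(c + 2)*(c - 1)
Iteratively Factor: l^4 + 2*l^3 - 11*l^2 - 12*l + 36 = (l + 3)*(l^3 - l^2 - 8*l + 12) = (l + 3)^2*(l^2 - 4*l + 4) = (l - 2)*(l + 3)^2*(l - 2)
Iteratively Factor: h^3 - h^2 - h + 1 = (h - 1)*(h^2 - 1) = (h - 1)^2*(h + 1)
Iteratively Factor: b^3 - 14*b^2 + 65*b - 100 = (b - 5)*(b^2 - 9*b + 20) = (b - 5)*(b - 4)*(b - 5)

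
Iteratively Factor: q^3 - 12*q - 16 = (q + 2)*(q^2 - 2*q - 8) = (q - 4)*(q + 2)*(q + 2)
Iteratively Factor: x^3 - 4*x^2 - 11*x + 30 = (x + 3)*(x^2 - 7*x + 10) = (x - 5)*(x + 3)*(x - 2)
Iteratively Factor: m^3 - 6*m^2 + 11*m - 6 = (m - 2)*(m^2 - 4*m + 3) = (m - 3)*(m - 2)*(m - 1)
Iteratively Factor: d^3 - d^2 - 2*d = (d - 2)*(d^2 + d) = (d - 2)*(d + 1)*(d)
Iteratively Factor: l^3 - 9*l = (l)*(l^2 - 9) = l*(l - 3)*(l + 3)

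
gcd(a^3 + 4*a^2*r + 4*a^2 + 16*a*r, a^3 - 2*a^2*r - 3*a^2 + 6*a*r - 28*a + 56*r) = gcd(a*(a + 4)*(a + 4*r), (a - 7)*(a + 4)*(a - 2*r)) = a + 4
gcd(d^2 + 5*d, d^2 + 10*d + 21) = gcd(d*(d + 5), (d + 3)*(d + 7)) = 1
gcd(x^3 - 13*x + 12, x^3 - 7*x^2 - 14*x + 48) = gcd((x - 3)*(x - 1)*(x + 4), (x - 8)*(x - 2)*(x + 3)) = 1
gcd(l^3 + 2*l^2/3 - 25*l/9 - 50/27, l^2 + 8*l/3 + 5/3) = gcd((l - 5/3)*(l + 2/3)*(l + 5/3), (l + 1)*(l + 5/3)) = l + 5/3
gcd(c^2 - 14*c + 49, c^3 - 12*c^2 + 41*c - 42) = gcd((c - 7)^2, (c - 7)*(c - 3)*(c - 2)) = c - 7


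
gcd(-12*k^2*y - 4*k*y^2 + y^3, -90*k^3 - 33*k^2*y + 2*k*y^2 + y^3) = -6*k + y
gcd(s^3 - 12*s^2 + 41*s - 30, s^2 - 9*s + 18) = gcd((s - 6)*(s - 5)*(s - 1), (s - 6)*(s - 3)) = s - 6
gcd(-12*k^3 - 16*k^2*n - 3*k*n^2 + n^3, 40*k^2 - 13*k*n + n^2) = 1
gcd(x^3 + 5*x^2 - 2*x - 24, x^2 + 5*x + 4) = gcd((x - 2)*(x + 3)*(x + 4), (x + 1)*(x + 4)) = x + 4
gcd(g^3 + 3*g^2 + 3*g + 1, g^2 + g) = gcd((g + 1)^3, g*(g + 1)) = g + 1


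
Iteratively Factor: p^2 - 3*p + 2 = (p - 1)*(p - 2)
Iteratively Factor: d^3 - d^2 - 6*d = (d - 3)*(d^2 + 2*d) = (d - 3)*(d + 2)*(d)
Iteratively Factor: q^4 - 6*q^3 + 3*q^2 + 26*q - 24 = (q + 2)*(q^3 - 8*q^2 + 19*q - 12) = (q - 4)*(q + 2)*(q^2 - 4*q + 3) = (q - 4)*(q - 1)*(q + 2)*(q - 3)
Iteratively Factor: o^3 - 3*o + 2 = (o + 2)*(o^2 - 2*o + 1) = (o - 1)*(o + 2)*(o - 1)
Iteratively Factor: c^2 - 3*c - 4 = (c - 4)*(c + 1)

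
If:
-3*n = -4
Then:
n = 4/3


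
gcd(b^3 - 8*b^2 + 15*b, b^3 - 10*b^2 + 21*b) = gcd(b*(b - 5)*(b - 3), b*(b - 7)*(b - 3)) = b^2 - 3*b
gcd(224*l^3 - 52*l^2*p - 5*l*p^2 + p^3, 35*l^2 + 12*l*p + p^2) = 7*l + p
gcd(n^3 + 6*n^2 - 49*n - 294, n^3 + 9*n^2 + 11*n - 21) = n + 7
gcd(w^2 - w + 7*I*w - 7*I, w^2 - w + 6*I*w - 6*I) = w - 1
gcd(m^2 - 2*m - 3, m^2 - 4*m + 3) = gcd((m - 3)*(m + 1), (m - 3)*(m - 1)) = m - 3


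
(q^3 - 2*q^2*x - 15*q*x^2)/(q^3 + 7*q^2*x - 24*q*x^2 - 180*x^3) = q*(q + 3*x)/(q^2 + 12*q*x + 36*x^2)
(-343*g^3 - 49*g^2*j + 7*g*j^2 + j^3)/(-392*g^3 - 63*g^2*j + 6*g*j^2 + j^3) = (7*g - j)/(8*g - j)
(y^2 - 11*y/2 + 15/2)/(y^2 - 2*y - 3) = (y - 5/2)/(y + 1)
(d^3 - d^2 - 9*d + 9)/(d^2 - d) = d - 9/d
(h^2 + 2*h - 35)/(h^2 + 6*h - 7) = (h - 5)/(h - 1)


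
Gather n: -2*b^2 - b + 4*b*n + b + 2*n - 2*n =-2*b^2 + 4*b*n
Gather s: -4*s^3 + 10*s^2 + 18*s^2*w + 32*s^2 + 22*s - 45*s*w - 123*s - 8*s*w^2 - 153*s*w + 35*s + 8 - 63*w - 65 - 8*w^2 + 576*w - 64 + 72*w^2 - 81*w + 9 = -4*s^3 + s^2*(18*w + 42) + s*(-8*w^2 - 198*w - 66) + 64*w^2 + 432*w - 112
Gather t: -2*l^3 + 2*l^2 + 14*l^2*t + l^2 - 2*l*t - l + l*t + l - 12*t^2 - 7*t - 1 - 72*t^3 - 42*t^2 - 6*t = -2*l^3 + 3*l^2 - 72*t^3 - 54*t^2 + t*(14*l^2 - l - 13) - 1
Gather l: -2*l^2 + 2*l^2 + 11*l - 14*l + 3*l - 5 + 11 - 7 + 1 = 0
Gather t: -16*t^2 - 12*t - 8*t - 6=-16*t^2 - 20*t - 6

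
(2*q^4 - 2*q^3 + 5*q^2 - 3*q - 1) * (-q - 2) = -2*q^5 - 2*q^4 - q^3 - 7*q^2 + 7*q + 2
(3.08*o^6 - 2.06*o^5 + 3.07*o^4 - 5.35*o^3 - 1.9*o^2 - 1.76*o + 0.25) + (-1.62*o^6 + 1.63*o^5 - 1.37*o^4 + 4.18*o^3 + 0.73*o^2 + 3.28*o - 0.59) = 1.46*o^6 - 0.43*o^5 + 1.7*o^4 - 1.17*o^3 - 1.17*o^2 + 1.52*o - 0.34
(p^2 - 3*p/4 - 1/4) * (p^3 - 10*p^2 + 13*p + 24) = p^5 - 43*p^4/4 + 81*p^3/4 + 67*p^2/4 - 85*p/4 - 6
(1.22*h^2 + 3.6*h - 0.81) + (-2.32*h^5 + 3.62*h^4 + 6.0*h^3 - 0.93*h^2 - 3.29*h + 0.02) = -2.32*h^5 + 3.62*h^4 + 6.0*h^3 + 0.29*h^2 + 0.31*h - 0.79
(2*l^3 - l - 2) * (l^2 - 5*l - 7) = 2*l^5 - 10*l^4 - 15*l^3 + 3*l^2 + 17*l + 14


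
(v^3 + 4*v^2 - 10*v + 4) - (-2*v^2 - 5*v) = v^3 + 6*v^2 - 5*v + 4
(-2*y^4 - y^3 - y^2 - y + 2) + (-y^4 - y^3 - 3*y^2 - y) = -3*y^4 - 2*y^3 - 4*y^2 - 2*y + 2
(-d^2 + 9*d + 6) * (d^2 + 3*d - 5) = -d^4 + 6*d^3 + 38*d^2 - 27*d - 30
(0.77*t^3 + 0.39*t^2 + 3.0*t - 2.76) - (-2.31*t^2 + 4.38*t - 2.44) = 0.77*t^3 + 2.7*t^2 - 1.38*t - 0.32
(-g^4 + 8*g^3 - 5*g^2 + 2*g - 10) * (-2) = 2*g^4 - 16*g^3 + 10*g^2 - 4*g + 20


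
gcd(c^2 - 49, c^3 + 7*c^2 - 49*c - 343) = c^2 - 49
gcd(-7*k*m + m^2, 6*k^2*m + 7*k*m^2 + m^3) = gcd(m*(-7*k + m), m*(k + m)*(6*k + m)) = m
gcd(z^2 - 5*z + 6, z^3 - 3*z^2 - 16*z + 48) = z - 3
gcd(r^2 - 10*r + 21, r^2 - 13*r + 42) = r - 7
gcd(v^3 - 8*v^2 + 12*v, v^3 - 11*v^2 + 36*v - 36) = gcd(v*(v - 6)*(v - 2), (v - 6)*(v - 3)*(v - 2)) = v^2 - 8*v + 12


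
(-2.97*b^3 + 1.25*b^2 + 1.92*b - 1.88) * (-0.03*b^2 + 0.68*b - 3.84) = 0.0891*b^5 - 2.0571*b^4 + 12.1972*b^3 - 3.438*b^2 - 8.6512*b + 7.2192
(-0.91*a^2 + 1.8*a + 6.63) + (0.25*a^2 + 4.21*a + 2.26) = -0.66*a^2 + 6.01*a + 8.89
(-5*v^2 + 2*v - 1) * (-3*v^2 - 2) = 15*v^4 - 6*v^3 + 13*v^2 - 4*v + 2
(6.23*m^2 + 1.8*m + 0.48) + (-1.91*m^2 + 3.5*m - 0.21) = 4.32*m^2 + 5.3*m + 0.27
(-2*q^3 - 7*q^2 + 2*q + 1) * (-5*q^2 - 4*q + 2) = 10*q^5 + 43*q^4 + 14*q^3 - 27*q^2 + 2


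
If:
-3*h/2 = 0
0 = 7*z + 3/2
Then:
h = 0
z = -3/14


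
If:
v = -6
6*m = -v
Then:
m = 1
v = -6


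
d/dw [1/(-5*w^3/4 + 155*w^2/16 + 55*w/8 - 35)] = 32*(6*w^2 - 31*w - 11)/(5*(4*w^3 - 31*w^2 - 22*w + 112)^2)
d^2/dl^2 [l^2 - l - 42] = 2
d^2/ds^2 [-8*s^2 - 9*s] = -16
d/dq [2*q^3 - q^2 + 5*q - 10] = 6*q^2 - 2*q + 5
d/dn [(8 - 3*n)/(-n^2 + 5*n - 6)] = (-3*n^2 + 16*n - 22)/(n^4 - 10*n^3 + 37*n^2 - 60*n + 36)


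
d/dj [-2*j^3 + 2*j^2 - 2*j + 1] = -6*j^2 + 4*j - 2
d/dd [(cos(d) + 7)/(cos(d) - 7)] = 14*sin(d)/(cos(d) - 7)^2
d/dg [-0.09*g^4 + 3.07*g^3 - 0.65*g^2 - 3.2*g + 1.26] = -0.36*g^3 + 9.21*g^2 - 1.3*g - 3.2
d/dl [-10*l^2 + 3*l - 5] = 3 - 20*l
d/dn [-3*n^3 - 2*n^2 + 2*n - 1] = -9*n^2 - 4*n + 2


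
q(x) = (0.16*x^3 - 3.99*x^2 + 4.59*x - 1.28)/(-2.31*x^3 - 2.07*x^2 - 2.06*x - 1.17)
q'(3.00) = -0.02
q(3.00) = 0.22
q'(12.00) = -0.01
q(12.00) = 0.06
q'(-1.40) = -5.67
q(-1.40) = -4.00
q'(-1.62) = -3.40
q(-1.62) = -3.03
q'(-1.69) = -2.95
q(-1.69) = -2.81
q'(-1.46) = -4.86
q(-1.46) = -3.68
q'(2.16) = 0.03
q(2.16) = 0.22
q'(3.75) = -0.03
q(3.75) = 0.20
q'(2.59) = -0.00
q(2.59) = 0.22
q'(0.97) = 0.27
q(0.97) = 0.06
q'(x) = (0.48*x^2 - 7.98*x + 4.59)/(-2.31*x^3 - 2.07*x^2 - 2.06*x - 1.17) + (6.93*x^2 + 4.14*x + 2.06)*(0.16*x^3 - 3.99*x^2 + 4.59*x - 1.28)/(-2.31*x^3 - 2.07*x^2 - 2.06*x - 1.17)^2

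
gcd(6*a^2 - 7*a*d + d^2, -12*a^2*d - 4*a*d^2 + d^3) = 6*a - d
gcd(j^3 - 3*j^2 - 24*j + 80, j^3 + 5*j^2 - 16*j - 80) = j^2 + j - 20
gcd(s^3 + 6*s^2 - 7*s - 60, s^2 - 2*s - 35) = s + 5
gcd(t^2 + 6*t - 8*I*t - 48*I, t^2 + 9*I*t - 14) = 1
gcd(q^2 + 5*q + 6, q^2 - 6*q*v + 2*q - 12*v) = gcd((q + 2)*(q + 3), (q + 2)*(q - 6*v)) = q + 2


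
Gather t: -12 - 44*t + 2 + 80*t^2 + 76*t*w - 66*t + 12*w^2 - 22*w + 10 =80*t^2 + t*(76*w - 110) + 12*w^2 - 22*w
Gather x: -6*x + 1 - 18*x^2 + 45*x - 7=-18*x^2 + 39*x - 6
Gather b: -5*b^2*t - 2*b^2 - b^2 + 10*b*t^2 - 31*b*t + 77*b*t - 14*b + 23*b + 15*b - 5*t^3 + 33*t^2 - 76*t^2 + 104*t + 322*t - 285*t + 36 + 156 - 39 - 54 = b^2*(-5*t - 3) + b*(10*t^2 + 46*t + 24) - 5*t^3 - 43*t^2 + 141*t + 99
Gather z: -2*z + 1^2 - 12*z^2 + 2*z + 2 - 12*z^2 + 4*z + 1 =-24*z^2 + 4*z + 4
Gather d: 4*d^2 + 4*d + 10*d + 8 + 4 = 4*d^2 + 14*d + 12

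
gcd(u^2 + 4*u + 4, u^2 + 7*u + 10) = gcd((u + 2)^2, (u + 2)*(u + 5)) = u + 2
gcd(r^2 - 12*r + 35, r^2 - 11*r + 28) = r - 7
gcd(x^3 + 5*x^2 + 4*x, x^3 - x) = x^2 + x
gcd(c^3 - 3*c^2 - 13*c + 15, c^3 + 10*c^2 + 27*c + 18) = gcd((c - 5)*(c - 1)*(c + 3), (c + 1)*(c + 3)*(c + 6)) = c + 3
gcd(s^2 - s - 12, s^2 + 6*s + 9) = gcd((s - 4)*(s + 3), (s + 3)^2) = s + 3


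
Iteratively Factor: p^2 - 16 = (p + 4)*(p - 4)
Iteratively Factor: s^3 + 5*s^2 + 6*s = (s + 2)*(s^2 + 3*s) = (s + 2)*(s + 3)*(s)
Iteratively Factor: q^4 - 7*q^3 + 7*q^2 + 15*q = (q)*(q^3 - 7*q^2 + 7*q + 15) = q*(q - 5)*(q^2 - 2*q - 3) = q*(q - 5)*(q - 3)*(q + 1)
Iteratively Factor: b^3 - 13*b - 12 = (b - 4)*(b^2 + 4*b + 3) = (b - 4)*(b + 1)*(b + 3)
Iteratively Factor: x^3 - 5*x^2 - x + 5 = (x - 5)*(x^2 - 1) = (x - 5)*(x + 1)*(x - 1)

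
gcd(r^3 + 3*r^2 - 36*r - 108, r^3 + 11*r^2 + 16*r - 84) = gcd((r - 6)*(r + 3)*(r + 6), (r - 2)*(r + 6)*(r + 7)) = r + 6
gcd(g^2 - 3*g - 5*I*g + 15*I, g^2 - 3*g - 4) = 1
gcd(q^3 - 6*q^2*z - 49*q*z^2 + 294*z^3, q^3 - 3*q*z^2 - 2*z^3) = 1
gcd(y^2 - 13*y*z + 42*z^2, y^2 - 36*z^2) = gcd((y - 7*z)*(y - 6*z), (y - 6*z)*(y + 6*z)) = y - 6*z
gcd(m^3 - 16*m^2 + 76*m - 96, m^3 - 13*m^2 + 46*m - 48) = m^2 - 10*m + 16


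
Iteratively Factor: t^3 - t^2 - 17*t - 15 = (t + 1)*(t^2 - 2*t - 15) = (t - 5)*(t + 1)*(t + 3)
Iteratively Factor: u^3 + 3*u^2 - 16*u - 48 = (u + 4)*(u^2 - u - 12) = (u + 3)*(u + 4)*(u - 4)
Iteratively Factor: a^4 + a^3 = (a)*(a^3 + a^2) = a^2*(a^2 + a) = a^2*(a + 1)*(a)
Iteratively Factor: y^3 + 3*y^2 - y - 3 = (y - 1)*(y^2 + 4*y + 3) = (y - 1)*(y + 3)*(y + 1)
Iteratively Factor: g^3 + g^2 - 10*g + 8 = (g - 1)*(g^2 + 2*g - 8) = (g - 1)*(g + 4)*(g - 2)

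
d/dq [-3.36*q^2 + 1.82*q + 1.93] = 1.82 - 6.72*q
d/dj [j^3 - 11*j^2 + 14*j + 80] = 3*j^2 - 22*j + 14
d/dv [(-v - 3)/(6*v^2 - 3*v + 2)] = (6*v^2 + 36*v - 11)/(36*v^4 - 36*v^3 + 33*v^2 - 12*v + 4)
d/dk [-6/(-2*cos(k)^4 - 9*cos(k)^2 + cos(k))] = 6*(8*cos(k)^3 + 18*cos(k) - 1)*sin(k)/((2*cos(k)^3 + 9*cos(k) - 1)^2*cos(k)^2)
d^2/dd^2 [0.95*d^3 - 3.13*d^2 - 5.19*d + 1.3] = 5.7*d - 6.26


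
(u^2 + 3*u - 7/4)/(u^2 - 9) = (u^2 + 3*u - 7/4)/(u^2 - 9)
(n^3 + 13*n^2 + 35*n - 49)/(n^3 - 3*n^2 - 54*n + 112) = (n^2 + 6*n - 7)/(n^2 - 10*n + 16)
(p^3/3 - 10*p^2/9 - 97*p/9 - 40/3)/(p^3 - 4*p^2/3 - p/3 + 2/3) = (3*p^3 - 10*p^2 - 97*p - 120)/(3*(3*p^3 - 4*p^2 - p + 2))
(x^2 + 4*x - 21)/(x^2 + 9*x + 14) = (x - 3)/(x + 2)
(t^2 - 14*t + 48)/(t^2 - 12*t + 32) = (t - 6)/(t - 4)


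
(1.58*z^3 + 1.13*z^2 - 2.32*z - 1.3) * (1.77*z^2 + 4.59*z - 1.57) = 2.7966*z^5 + 9.2523*z^4 - 1.4003*z^3 - 14.7239*z^2 - 2.3246*z + 2.041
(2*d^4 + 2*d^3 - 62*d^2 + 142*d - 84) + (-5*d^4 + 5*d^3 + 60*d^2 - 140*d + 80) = -3*d^4 + 7*d^3 - 2*d^2 + 2*d - 4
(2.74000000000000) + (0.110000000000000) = 2.85000000000000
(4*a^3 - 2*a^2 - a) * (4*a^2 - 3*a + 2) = 16*a^5 - 20*a^4 + 10*a^3 - a^2 - 2*a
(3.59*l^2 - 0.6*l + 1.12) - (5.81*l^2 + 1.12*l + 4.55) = -2.22*l^2 - 1.72*l - 3.43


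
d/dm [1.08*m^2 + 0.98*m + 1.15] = 2.16*m + 0.98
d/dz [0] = 0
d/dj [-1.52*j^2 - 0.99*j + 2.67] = -3.04*j - 0.99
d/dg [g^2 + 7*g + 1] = 2*g + 7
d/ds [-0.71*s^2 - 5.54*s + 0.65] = -1.42*s - 5.54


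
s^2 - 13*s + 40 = (s - 8)*(s - 5)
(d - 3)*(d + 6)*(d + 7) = d^3 + 10*d^2 + 3*d - 126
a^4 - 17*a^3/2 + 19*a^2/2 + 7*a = a*(a - 7)*(a - 2)*(a + 1/2)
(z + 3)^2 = z^2 + 6*z + 9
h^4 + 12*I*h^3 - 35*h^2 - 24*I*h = h*(h + I)*(h + 3*I)*(h + 8*I)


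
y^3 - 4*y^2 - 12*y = y*(y - 6)*(y + 2)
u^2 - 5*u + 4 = (u - 4)*(u - 1)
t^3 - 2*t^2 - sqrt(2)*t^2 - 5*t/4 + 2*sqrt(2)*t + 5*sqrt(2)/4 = (t - 5/2)*(t + 1/2)*(t - sqrt(2))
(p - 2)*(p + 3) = p^2 + p - 6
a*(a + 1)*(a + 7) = a^3 + 8*a^2 + 7*a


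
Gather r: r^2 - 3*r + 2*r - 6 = r^2 - r - 6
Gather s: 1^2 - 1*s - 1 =-s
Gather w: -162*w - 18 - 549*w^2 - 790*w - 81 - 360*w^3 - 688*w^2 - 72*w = -360*w^3 - 1237*w^2 - 1024*w - 99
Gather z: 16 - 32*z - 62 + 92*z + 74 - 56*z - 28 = 4*z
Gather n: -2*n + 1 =1 - 2*n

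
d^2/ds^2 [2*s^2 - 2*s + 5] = 4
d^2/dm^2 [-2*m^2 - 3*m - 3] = -4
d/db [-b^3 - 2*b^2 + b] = -3*b^2 - 4*b + 1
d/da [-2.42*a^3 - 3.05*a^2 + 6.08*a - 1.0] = -7.26*a^2 - 6.1*a + 6.08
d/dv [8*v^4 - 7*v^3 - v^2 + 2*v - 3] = 32*v^3 - 21*v^2 - 2*v + 2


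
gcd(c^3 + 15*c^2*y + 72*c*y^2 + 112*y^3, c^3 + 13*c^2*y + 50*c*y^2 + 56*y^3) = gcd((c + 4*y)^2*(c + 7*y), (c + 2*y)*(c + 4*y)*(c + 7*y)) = c^2 + 11*c*y + 28*y^2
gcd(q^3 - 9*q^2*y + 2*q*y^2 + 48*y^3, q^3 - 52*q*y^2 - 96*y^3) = -q^2 + 6*q*y + 16*y^2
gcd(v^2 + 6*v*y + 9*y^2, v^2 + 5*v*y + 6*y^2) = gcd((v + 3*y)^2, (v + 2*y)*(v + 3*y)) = v + 3*y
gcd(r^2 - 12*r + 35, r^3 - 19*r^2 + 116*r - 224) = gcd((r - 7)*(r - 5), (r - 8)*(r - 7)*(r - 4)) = r - 7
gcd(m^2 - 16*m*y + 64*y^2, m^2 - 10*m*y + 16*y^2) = -m + 8*y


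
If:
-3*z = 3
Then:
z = -1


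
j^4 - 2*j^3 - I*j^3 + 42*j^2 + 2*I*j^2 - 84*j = j*(j - 2)*(j - 7*I)*(j + 6*I)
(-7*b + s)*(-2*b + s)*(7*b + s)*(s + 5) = 98*b^3*s + 490*b^3 - 49*b^2*s^2 - 245*b^2*s - 2*b*s^3 - 10*b*s^2 + s^4 + 5*s^3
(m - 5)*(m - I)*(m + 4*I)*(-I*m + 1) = -I*m^4 + 4*m^3 + 5*I*m^3 - 20*m^2 - I*m^2 + 4*m + 5*I*m - 20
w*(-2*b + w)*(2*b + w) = -4*b^2*w + w^3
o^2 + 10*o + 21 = (o + 3)*(o + 7)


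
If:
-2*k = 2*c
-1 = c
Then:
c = -1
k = 1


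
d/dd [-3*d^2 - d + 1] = -6*d - 1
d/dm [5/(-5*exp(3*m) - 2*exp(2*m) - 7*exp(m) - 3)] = (75*exp(2*m) + 20*exp(m) + 35)*exp(m)/(5*exp(3*m) + 2*exp(2*m) + 7*exp(m) + 3)^2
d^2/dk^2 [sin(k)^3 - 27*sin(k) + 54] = -9*sin(k)^3 + 33*sin(k)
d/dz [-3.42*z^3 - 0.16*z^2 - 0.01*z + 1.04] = -10.26*z^2 - 0.32*z - 0.01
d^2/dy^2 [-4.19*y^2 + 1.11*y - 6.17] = -8.38000000000000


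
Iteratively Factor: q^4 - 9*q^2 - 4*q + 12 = (q + 2)*(q^3 - 2*q^2 - 5*q + 6) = (q - 1)*(q + 2)*(q^2 - q - 6) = (q - 1)*(q + 2)^2*(q - 3)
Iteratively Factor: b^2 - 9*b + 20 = (b - 4)*(b - 5)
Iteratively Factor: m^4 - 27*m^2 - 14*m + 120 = (m - 2)*(m^3 + 2*m^2 - 23*m - 60) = (m - 2)*(m + 4)*(m^2 - 2*m - 15) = (m - 5)*(m - 2)*(m + 4)*(m + 3)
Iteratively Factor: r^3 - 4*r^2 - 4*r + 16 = (r - 4)*(r^2 - 4) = (r - 4)*(r + 2)*(r - 2)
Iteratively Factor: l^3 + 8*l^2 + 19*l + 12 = (l + 4)*(l^2 + 4*l + 3) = (l + 1)*(l + 4)*(l + 3)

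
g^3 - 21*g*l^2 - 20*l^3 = (g - 5*l)*(g + l)*(g + 4*l)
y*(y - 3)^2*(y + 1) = y^4 - 5*y^3 + 3*y^2 + 9*y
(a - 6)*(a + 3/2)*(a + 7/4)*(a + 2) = a^4 - 3*a^3/4 - 179*a^2/8 - 99*a/2 - 63/2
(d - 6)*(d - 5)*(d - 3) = d^3 - 14*d^2 + 63*d - 90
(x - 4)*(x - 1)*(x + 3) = x^3 - 2*x^2 - 11*x + 12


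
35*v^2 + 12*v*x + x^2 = (5*v + x)*(7*v + x)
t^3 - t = t*(t - 1)*(t + 1)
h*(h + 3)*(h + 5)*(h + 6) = h^4 + 14*h^3 + 63*h^2 + 90*h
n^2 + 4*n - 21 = (n - 3)*(n + 7)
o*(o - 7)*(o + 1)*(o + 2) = o^4 - 4*o^3 - 19*o^2 - 14*o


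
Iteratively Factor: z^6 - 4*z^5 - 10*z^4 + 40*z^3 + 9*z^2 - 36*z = (z - 1)*(z^5 - 3*z^4 - 13*z^3 + 27*z^2 + 36*z) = (z - 1)*(z + 1)*(z^4 - 4*z^3 - 9*z^2 + 36*z) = z*(z - 1)*(z + 1)*(z^3 - 4*z^2 - 9*z + 36) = z*(z - 3)*(z - 1)*(z + 1)*(z^2 - z - 12) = z*(z - 4)*(z - 3)*(z - 1)*(z + 1)*(z + 3)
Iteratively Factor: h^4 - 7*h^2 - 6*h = (h - 3)*(h^3 + 3*h^2 + 2*h) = (h - 3)*(h + 1)*(h^2 + 2*h) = h*(h - 3)*(h + 1)*(h + 2)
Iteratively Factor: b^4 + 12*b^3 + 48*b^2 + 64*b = (b + 4)*(b^3 + 8*b^2 + 16*b) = (b + 4)^2*(b^2 + 4*b) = b*(b + 4)^2*(b + 4)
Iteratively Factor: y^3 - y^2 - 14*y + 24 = (y + 4)*(y^2 - 5*y + 6) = (y - 3)*(y + 4)*(y - 2)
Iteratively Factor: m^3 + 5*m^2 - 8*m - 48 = (m + 4)*(m^2 + m - 12) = (m - 3)*(m + 4)*(m + 4)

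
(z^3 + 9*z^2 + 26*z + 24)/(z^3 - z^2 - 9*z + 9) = (z^2 + 6*z + 8)/(z^2 - 4*z + 3)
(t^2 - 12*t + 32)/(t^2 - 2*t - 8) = (t - 8)/(t + 2)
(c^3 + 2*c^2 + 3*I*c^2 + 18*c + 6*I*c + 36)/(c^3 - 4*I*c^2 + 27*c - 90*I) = (c^2 + c*(2 + 6*I) + 12*I)/(c^2 - I*c + 30)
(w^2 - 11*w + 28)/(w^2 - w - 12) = (w - 7)/(w + 3)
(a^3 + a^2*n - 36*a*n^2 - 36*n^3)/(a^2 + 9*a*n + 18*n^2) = (a^2 - 5*a*n - 6*n^2)/(a + 3*n)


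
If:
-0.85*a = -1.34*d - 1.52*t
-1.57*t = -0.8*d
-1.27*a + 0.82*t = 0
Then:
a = 0.00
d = 0.00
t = 0.00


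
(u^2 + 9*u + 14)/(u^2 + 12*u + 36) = (u^2 + 9*u + 14)/(u^2 + 12*u + 36)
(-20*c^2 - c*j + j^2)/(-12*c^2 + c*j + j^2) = (5*c - j)/(3*c - j)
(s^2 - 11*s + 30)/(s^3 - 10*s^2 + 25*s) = (s - 6)/(s*(s - 5))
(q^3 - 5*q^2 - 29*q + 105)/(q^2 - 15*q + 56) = (q^2 + 2*q - 15)/(q - 8)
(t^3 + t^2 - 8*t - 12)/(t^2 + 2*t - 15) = (t^2 + 4*t + 4)/(t + 5)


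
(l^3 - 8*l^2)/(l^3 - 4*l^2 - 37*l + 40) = l^2/(l^2 + 4*l - 5)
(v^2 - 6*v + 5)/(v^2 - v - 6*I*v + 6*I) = (v - 5)/(v - 6*I)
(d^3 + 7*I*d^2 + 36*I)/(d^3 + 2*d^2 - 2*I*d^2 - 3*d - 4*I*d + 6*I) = (d^2 + 9*I*d - 18)/(d^2 + 2*d - 3)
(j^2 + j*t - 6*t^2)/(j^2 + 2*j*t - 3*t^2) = (-j + 2*t)/(-j + t)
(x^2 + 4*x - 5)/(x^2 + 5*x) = (x - 1)/x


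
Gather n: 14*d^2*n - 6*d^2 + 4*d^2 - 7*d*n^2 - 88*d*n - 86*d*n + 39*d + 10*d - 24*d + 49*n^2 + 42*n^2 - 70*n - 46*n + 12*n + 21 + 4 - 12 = -2*d^2 + 25*d + n^2*(91 - 7*d) + n*(14*d^2 - 174*d - 104) + 13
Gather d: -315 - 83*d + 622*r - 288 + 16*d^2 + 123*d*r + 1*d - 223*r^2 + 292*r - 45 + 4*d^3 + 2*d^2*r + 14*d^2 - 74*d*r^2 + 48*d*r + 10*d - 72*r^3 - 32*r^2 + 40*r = 4*d^3 + d^2*(2*r + 30) + d*(-74*r^2 + 171*r - 72) - 72*r^3 - 255*r^2 + 954*r - 648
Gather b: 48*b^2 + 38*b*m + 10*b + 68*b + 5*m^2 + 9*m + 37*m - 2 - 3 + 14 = 48*b^2 + b*(38*m + 78) + 5*m^2 + 46*m + 9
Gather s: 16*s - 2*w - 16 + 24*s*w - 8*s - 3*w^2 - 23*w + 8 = s*(24*w + 8) - 3*w^2 - 25*w - 8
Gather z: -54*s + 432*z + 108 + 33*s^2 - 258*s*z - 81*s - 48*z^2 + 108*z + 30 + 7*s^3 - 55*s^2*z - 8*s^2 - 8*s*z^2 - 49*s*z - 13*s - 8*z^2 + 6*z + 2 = 7*s^3 + 25*s^2 - 148*s + z^2*(-8*s - 56) + z*(-55*s^2 - 307*s + 546) + 140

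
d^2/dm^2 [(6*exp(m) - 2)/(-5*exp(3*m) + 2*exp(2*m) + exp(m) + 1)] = (-600*exp(6*m) + 630*exp(5*m) - 364*exp(4*m) - 366*exp(3*m) + 174*exp(2*m) - 8*exp(m) - 8)*exp(m)/(125*exp(9*m) - 150*exp(8*m) - 15*exp(7*m) - 23*exp(6*m) + 63*exp(5*m) + 12*exp(4*m) + 2*exp(3*m) - 9*exp(2*m) - 3*exp(m) - 1)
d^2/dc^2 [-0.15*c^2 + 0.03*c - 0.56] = -0.300000000000000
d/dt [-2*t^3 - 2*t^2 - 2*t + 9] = -6*t^2 - 4*t - 2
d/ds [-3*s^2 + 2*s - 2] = 2 - 6*s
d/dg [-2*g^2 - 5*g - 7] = -4*g - 5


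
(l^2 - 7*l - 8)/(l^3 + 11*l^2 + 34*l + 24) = (l - 8)/(l^2 + 10*l + 24)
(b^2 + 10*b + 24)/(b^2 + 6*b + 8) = (b + 6)/(b + 2)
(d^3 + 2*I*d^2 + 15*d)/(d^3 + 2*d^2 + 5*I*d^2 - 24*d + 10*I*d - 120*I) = d*(d - 3*I)/(d^2 + 2*d - 24)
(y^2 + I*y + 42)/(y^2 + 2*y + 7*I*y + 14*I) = (y - 6*I)/(y + 2)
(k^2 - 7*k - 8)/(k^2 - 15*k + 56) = (k + 1)/(k - 7)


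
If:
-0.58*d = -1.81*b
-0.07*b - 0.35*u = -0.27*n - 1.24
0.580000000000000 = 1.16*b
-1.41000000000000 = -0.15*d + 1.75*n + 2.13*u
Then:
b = 0.50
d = 1.56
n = -2.51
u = 1.51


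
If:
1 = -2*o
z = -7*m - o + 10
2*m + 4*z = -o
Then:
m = 83/52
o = -1/2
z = -35/52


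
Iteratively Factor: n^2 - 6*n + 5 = (n - 1)*(n - 5)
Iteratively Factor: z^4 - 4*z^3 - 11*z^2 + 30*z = (z)*(z^3 - 4*z^2 - 11*z + 30) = z*(z - 5)*(z^2 + z - 6) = z*(z - 5)*(z - 2)*(z + 3)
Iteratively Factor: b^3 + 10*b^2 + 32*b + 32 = (b + 4)*(b^2 + 6*b + 8) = (b + 2)*(b + 4)*(b + 4)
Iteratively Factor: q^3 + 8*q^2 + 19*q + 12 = (q + 1)*(q^2 + 7*q + 12) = (q + 1)*(q + 4)*(q + 3)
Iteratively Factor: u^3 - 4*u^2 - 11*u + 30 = (u - 2)*(u^2 - 2*u - 15) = (u - 2)*(u + 3)*(u - 5)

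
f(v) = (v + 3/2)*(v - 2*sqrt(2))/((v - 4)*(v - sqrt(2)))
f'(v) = -(v + 3/2)*(v - 2*sqrt(2))/((v - 4)*(v - sqrt(2))^2) + (v + 3/2)/((v - 4)*(v - sqrt(2))) + (v - 2*sqrt(2))/((v - 4)*(v - sqrt(2))) - (v + 3/2)*(v - 2*sqrt(2))/((v - 4)^2*(v - sqrt(2))) = (-(v - 4)*(v - 2*sqrt(2))*(2*v + 3) + (v - 4)*(v - sqrt(2))*(4*v - 4*sqrt(2) + 3) - (v - 2*sqrt(2))*(v - sqrt(2))*(2*v + 3))/(2*(v - 4)^2*(v - sqrt(2))^2)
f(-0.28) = -0.52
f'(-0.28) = -0.69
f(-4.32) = 0.42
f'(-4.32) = -0.08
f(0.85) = -2.62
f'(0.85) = -5.26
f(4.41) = 7.61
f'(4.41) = -15.00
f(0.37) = -1.21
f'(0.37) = -1.65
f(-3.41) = 0.33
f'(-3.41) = -0.11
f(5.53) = 3.02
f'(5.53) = -1.16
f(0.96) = -3.33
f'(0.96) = -8.00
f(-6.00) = 0.54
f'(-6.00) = -0.05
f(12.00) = 1.46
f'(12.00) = -0.05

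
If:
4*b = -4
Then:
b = -1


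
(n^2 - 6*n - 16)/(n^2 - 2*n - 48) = (n + 2)/(n + 6)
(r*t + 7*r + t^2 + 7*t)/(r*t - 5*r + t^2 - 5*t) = (t + 7)/(t - 5)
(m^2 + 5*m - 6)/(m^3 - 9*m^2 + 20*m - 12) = (m + 6)/(m^2 - 8*m + 12)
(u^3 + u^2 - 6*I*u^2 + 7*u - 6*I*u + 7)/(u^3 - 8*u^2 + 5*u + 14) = (u^2 - 6*I*u + 7)/(u^2 - 9*u + 14)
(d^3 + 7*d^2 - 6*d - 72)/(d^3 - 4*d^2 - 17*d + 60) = (d + 6)/(d - 5)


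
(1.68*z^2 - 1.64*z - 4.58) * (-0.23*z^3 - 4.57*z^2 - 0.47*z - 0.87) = -0.3864*z^5 - 7.3004*z^4 + 7.7586*z^3 + 20.2398*z^2 + 3.5794*z + 3.9846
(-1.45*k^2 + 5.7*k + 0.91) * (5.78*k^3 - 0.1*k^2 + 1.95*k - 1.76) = -8.381*k^5 + 33.091*k^4 + 1.8623*k^3 + 13.576*k^2 - 8.2575*k - 1.6016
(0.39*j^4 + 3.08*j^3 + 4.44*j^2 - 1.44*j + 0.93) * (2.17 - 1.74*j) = -0.6786*j^5 - 4.5129*j^4 - 1.042*j^3 + 12.1404*j^2 - 4.743*j + 2.0181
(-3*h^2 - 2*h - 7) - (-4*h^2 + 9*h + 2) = h^2 - 11*h - 9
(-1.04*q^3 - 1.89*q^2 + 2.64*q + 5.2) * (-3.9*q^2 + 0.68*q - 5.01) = 4.056*q^5 + 6.6638*q^4 - 6.3708*q^3 - 9.0159*q^2 - 9.6904*q - 26.052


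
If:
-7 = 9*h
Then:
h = -7/9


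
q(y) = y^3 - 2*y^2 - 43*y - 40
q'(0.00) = -43.00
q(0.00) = -40.00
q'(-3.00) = -4.00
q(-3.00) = 44.00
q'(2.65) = -32.53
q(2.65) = -149.39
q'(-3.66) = 11.83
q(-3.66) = 41.56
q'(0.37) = -44.07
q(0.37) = -56.13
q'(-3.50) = 7.75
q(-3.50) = 43.12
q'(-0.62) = -39.37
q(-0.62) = -14.35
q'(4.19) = -7.09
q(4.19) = -181.72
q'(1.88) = -39.92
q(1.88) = -121.26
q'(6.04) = 42.28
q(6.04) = -152.33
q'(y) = 3*y^2 - 4*y - 43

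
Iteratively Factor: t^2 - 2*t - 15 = (t - 5)*(t + 3)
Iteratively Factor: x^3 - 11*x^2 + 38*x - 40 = (x - 2)*(x^2 - 9*x + 20) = (x - 5)*(x - 2)*(x - 4)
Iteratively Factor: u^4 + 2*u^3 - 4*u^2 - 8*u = (u)*(u^3 + 2*u^2 - 4*u - 8) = u*(u + 2)*(u^2 - 4) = u*(u - 2)*(u + 2)*(u + 2)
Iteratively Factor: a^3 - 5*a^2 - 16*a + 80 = (a - 4)*(a^2 - a - 20) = (a - 4)*(a + 4)*(a - 5)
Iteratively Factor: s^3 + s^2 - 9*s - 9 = (s + 1)*(s^2 - 9) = (s + 1)*(s + 3)*(s - 3)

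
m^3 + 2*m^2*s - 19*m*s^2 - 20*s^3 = (m - 4*s)*(m + s)*(m + 5*s)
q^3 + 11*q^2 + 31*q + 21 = (q + 1)*(q + 3)*(q + 7)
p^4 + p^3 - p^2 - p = p*(p - 1)*(p + 1)^2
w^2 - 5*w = w*(w - 5)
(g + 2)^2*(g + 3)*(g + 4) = g^4 + 11*g^3 + 44*g^2 + 76*g + 48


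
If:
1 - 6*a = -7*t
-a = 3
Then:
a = -3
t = -19/7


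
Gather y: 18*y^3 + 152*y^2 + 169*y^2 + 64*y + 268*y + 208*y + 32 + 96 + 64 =18*y^3 + 321*y^2 + 540*y + 192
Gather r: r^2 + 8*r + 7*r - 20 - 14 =r^2 + 15*r - 34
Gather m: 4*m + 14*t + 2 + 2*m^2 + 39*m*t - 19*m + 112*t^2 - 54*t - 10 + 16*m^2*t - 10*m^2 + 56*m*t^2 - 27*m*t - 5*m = m^2*(16*t - 8) + m*(56*t^2 + 12*t - 20) + 112*t^2 - 40*t - 8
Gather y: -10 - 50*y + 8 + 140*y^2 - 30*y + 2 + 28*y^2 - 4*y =168*y^2 - 84*y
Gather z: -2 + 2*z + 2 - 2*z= 0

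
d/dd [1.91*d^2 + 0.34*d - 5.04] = 3.82*d + 0.34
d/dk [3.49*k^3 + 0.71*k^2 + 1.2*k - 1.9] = 10.47*k^2 + 1.42*k + 1.2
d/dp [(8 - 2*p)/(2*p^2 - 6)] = (-p^2 + 2*p*(p - 4) + 3)/(p^2 - 3)^2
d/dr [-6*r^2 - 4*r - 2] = -12*r - 4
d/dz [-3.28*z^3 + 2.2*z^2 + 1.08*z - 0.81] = -9.84*z^2 + 4.4*z + 1.08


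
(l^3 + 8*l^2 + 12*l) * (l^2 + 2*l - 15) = l^5 + 10*l^4 + 13*l^3 - 96*l^2 - 180*l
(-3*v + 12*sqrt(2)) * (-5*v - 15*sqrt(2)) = 15*v^2 - 15*sqrt(2)*v - 360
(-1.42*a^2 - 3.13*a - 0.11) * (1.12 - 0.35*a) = 0.497*a^3 - 0.4949*a^2 - 3.4671*a - 0.1232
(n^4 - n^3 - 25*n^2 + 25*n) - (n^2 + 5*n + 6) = n^4 - n^3 - 26*n^2 + 20*n - 6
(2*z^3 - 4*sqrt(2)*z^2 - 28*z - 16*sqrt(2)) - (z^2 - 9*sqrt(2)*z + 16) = 2*z^3 - 4*sqrt(2)*z^2 - z^2 - 28*z + 9*sqrt(2)*z - 16*sqrt(2) - 16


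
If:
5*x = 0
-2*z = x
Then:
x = 0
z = 0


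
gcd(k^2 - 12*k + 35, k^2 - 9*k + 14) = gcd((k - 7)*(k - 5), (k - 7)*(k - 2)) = k - 7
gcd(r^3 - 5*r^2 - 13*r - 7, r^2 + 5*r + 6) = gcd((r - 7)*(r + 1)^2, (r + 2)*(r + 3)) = 1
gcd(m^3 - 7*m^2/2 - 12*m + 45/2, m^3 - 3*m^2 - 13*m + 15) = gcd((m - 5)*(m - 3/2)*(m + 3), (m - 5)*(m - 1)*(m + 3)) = m^2 - 2*m - 15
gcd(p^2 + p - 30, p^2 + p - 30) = p^2 + p - 30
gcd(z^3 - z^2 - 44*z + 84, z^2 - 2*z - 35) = 1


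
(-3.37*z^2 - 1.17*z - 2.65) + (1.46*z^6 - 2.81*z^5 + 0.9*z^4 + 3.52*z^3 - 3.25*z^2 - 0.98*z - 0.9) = 1.46*z^6 - 2.81*z^5 + 0.9*z^4 + 3.52*z^3 - 6.62*z^2 - 2.15*z - 3.55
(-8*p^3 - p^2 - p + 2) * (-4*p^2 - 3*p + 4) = 32*p^5 + 28*p^4 - 25*p^3 - 9*p^2 - 10*p + 8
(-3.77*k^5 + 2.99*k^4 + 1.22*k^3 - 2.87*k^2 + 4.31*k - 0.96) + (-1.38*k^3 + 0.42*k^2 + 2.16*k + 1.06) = -3.77*k^5 + 2.99*k^4 - 0.16*k^3 - 2.45*k^2 + 6.47*k + 0.1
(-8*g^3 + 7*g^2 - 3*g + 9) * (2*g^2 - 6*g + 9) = -16*g^5 + 62*g^4 - 120*g^3 + 99*g^2 - 81*g + 81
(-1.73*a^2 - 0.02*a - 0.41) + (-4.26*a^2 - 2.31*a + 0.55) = -5.99*a^2 - 2.33*a + 0.14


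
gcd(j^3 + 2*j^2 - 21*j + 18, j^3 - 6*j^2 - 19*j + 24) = j - 1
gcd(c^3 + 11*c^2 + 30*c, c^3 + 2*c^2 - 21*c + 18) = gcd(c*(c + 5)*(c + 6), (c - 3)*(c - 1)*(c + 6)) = c + 6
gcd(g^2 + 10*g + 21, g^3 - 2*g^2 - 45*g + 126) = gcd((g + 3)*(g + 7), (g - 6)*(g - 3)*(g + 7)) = g + 7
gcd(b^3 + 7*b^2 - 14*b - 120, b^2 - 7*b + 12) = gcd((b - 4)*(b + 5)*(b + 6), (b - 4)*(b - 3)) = b - 4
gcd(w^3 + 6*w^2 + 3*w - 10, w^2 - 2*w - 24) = 1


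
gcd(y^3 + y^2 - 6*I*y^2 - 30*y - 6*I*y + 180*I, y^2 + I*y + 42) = y - 6*I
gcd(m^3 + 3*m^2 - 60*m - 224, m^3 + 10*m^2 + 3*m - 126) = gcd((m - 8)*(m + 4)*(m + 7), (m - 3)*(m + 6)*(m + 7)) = m + 7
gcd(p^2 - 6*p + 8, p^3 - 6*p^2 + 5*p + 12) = p - 4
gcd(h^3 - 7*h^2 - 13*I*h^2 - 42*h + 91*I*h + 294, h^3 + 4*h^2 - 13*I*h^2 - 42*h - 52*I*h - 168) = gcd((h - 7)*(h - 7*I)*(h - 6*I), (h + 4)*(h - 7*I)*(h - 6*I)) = h^2 - 13*I*h - 42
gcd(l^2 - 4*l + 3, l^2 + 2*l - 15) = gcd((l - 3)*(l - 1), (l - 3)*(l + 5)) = l - 3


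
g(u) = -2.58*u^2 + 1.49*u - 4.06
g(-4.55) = -64.25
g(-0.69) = -6.32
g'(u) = 1.49 - 5.16*u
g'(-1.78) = 10.67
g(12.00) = -357.70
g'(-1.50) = 9.23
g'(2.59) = -11.87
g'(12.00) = -60.43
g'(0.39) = -0.52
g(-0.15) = -4.34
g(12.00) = -357.70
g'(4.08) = -19.56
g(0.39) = -3.87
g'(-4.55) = 24.97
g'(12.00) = -60.43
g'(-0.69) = 5.05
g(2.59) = -17.51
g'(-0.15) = 2.26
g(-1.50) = -12.10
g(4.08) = -40.93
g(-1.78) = -14.89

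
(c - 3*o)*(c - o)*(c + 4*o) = c^3 - 13*c*o^2 + 12*o^3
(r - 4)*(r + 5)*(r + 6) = r^3 + 7*r^2 - 14*r - 120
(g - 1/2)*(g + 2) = g^2 + 3*g/2 - 1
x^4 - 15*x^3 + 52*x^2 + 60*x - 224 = (x - 8)*(x - 7)*(x - 2)*(x + 2)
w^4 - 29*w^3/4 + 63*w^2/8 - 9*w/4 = w*(w - 6)*(w - 3/4)*(w - 1/2)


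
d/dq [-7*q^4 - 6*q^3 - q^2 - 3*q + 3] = -28*q^3 - 18*q^2 - 2*q - 3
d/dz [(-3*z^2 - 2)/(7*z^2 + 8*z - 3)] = 2*(-12*z^2 + 23*z + 8)/(49*z^4 + 112*z^3 + 22*z^2 - 48*z + 9)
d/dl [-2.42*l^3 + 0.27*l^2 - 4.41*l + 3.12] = -7.26*l^2 + 0.54*l - 4.41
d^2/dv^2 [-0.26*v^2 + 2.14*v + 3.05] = -0.520000000000000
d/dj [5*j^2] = 10*j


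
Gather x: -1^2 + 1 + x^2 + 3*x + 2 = x^2 + 3*x + 2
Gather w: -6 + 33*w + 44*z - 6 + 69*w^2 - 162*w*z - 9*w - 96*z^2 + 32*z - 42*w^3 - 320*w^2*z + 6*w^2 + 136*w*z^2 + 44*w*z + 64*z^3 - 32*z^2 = -42*w^3 + w^2*(75 - 320*z) + w*(136*z^2 - 118*z + 24) + 64*z^3 - 128*z^2 + 76*z - 12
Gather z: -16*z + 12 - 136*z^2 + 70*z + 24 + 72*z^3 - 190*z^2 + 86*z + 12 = 72*z^3 - 326*z^2 + 140*z + 48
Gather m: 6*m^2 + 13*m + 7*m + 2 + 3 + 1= 6*m^2 + 20*m + 6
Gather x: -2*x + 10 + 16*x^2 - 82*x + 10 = 16*x^2 - 84*x + 20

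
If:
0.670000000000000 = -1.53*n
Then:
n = -0.44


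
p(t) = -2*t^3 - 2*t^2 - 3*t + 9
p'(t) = -6*t^2 - 4*t - 3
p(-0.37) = 9.94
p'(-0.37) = -2.34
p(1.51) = -6.98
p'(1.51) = -22.72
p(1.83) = -15.44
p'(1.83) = -30.41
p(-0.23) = 9.61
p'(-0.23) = -2.40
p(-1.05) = 12.26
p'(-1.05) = -5.42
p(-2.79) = 45.24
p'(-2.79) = -38.54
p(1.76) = -13.38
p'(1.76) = -28.63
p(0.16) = 8.46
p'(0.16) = -3.79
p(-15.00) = 6354.00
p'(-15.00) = -1293.00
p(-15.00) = 6354.00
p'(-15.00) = -1293.00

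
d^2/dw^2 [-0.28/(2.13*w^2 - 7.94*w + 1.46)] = (2.540664*w^2 - 9.470832*w - 0.28*(4.26*w - 7.94)*(8.52*w - 15.88) + 1.741488)/(2.13*w^2 - 7.94*w + 1.46)^3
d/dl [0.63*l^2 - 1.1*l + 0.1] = 1.26*l - 1.1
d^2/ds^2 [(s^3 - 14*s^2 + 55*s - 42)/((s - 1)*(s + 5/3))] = 3588/(27*s^3 + 135*s^2 + 225*s + 125)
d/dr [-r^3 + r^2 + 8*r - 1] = -3*r^2 + 2*r + 8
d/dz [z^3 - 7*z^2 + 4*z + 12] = 3*z^2 - 14*z + 4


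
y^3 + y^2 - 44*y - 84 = (y - 7)*(y + 2)*(y + 6)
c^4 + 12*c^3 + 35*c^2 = c^2*(c + 5)*(c + 7)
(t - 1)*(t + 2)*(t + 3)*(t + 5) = t^4 + 9*t^3 + 21*t^2 - t - 30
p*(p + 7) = p^2 + 7*p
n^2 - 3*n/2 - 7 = (n - 7/2)*(n + 2)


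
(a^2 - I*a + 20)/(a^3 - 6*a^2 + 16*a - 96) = (a - 5*I)/(a^2 + a*(-6 - 4*I) + 24*I)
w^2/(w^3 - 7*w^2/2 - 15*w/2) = 2*w/(2*w^2 - 7*w - 15)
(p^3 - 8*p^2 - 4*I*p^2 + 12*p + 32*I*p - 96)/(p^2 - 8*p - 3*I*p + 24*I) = (p^2 - 4*I*p + 12)/(p - 3*I)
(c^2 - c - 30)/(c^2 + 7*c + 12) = (c^2 - c - 30)/(c^2 + 7*c + 12)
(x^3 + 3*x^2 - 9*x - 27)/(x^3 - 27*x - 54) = (x - 3)/(x - 6)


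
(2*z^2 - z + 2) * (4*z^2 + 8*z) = 8*z^4 + 12*z^3 + 16*z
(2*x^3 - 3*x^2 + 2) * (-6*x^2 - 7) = -12*x^5 + 18*x^4 - 14*x^3 + 9*x^2 - 14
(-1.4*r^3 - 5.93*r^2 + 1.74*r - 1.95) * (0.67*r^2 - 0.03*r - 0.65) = -0.938*r^5 - 3.9311*r^4 + 2.2537*r^3 + 2.4958*r^2 - 1.0725*r + 1.2675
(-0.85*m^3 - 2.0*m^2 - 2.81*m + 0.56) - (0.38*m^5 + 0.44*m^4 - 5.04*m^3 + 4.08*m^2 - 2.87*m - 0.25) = -0.38*m^5 - 0.44*m^4 + 4.19*m^3 - 6.08*m^2 + 0.0600000000000001*m + 0.81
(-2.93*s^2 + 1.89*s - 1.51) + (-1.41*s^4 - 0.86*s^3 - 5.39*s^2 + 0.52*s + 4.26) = -1.41*s^4 - 0.86*s^3 - 8.32*s^2 + 2.41*s + 2.75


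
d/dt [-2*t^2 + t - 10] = 1 - 4*t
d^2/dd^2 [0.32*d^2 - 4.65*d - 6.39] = 0.640000000000000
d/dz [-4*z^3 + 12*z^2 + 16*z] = -12*z^2 + 24*z + 16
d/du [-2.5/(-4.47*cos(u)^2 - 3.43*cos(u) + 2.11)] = (22.35*cos(u) + 8.575)*sin(u)/(4.47*cos(u)^2 + 3.43*cos(u) - 2.11)^2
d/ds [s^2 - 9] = 2*s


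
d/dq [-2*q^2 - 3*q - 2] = -4*q - 3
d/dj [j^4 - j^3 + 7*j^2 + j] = 4*j^3 - 3*j^2 + 14*j + 1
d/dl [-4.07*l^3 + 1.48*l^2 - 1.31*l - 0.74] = -12.21*l^2 + 2.96*l - 1.31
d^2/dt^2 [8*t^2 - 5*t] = 16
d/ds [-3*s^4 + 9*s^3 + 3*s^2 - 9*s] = -12*s^3 + 27*s^2 + 6*s - 9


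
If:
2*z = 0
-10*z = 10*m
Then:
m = 0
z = 0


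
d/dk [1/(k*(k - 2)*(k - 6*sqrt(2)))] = (-k*(k - 2) - k*(k - 6*sqrt(2)) - (k - 2)*(k - 6*sqrt(2)))/(k^2*(k - 2)^2*(k - 6*sqrt(2))^2)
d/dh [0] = 0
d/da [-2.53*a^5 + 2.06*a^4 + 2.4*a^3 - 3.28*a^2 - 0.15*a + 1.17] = -12.65*a^4 + 8.24*a^3 + 7.2*a^2 - 6.56*a - 0.15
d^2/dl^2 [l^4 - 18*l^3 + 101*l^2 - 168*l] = 12*l^2 - 108*l + 202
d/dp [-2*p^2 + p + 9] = 1 - 4*p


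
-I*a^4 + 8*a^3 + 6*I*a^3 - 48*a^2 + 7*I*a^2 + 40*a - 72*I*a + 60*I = (a - 5)*(a + 2*I)*(a + 6*I)*(-I*a + I)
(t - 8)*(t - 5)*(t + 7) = t^3 - 6*t^2 - 51*t + 280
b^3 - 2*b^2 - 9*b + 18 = (b - 3)*(b - 2)*(b + 3)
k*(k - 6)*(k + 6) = k^3 - 36*k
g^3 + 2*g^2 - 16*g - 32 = (g - 4)*(g + 2)*(g + 4)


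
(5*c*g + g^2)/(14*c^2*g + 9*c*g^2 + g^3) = (5*c + g)/(14*c^2 + 9*c*g + g^2)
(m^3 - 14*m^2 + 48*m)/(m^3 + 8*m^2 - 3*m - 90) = m*(m^2 - 14*m + 48)/(m^3 + 8*m^2 - 3*m - 90)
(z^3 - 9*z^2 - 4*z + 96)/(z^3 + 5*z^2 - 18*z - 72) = (z - 8)/(z + 6)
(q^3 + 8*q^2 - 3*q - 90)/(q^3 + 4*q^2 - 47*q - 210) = (q - 3)/(q - 7)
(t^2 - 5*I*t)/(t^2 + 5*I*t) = (t - 5*I)/(t + 5*I)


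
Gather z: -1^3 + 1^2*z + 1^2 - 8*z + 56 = 56 - 7*z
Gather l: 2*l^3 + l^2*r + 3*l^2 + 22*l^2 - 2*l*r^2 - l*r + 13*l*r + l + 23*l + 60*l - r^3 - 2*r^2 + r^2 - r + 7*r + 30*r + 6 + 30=2*l^3 + l^2*(r + 25) + l*(-2*r^2 + 12*r + 84) - r^3 - r^2 + 36*r + 36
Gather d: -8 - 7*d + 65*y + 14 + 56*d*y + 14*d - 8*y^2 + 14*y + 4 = d*(56*y + 7) - 8*y^2 + 79*y + 10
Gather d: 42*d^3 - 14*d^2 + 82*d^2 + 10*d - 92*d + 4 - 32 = 42*d^3 + 68*d^2 - 82*d - 28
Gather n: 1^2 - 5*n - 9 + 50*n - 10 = 45*n - 18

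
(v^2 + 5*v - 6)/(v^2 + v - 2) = (v + 6)/(v + 2)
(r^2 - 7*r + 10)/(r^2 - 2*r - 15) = (r - 2)/(r + 3)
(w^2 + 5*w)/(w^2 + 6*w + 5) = w/(w + 1)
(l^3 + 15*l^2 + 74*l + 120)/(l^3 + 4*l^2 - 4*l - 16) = (l^2 + 11*l + 30)/(l^2 - 4)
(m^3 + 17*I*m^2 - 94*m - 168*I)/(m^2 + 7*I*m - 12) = (m^2 + 13*I*m - 42)/(m + 3*I)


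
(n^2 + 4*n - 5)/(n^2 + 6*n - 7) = (n + 5)/(n + 7)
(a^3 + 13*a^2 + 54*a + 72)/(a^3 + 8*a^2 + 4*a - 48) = (a + 3)/(a - 2)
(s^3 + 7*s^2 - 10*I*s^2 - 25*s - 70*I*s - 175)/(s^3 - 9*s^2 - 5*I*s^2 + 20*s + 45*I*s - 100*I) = (s^2 + s*(7 - 5*I) - 35*I)/(s^2 - 9*s + 20)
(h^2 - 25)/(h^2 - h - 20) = (h + 5)/(h + 4)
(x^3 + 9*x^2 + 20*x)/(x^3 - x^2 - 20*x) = (x + 5)/(x - 5)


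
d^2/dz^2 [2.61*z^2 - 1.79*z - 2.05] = 5.22000000000000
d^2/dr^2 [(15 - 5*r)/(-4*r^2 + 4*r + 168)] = 5*((4 - 3*r)*(-r^2 + r + 42) - (r - 3)*(2*r - 1)^2)/(2*(-r^2 + r + 42)^3)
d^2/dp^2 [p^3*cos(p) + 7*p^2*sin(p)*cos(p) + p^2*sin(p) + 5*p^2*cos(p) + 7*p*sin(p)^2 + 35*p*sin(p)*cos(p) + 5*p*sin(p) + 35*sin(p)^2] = -p^3*cos(p) - 7*p^2*sin(p) - 14*p^2*sin(2*p) - 5*p^2*cos(p) - 25*p*sin(p) - 70*p*sin(2*p) + 10*p*cos(p) + 42*p*cos(2*p) + 2*sin(p) + 21*sin(2*p) + 20*cos(p) + 140*cos(2*p)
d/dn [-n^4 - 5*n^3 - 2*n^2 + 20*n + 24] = -4*n^3 - 15*n^2 - 4*n + 20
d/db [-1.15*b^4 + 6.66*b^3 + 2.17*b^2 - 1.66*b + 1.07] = -4.6*b^3 + 19.98*b^2 + 4.34*b - 1.66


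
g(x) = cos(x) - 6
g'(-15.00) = 0.65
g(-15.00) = -6.76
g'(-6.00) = -0.28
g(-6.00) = -5.04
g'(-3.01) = 0.13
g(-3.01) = -6.99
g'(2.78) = -0.35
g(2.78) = -6.94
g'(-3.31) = -0.17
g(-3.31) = -6.99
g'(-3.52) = -0.37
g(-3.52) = -6.93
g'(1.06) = -0.87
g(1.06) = -5.51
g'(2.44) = -0.65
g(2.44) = -6.76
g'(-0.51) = 0.49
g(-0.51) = -5.13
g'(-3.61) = -0.45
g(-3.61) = -6.89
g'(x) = -sin(x)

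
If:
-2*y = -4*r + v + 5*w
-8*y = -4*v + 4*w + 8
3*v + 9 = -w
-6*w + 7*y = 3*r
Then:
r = -431/158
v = -214/79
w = -69/79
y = -303/158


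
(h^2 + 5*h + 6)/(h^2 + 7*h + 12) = (h + 2)/(h + 4)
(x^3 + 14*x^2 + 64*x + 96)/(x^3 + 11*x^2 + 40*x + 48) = (x + 6)/(x + 3)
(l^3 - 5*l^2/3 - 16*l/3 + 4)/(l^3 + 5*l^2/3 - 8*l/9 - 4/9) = 3*(l - 3)/(3*l + 1)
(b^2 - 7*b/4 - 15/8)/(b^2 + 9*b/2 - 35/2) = (b + 3/4)/(b + 7)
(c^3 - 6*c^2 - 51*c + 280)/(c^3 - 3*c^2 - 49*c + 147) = (c^2 - 13*c + 40)/(c^2 - 10*c + 21)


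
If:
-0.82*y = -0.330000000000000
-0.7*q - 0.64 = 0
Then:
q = -0.91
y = 0.40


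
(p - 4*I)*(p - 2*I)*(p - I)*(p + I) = p^4 - 6*I*p^3 - 7*p^2 - 6*I*p - 8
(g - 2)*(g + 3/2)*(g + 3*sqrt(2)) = g^3 - g^2/2 + 3*sqrt(2)*g^2 - 3*g - 3*sqrt(2)*g/2 - 9*sqrt(2)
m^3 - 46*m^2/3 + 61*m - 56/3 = (m - 8)*(m - 7)*(m - 1/3)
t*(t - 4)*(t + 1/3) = t^3 - 11*t^2/3 - 4*t/3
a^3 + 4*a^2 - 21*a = a*(a - 3)*(a + 7)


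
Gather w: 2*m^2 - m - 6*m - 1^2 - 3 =2*m^2 - 7*m - 4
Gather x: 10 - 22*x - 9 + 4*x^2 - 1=4*x^2 - 22*x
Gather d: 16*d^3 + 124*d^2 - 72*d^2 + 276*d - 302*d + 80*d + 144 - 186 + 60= 16*d^3 + 52*d^2 + 54*d + 18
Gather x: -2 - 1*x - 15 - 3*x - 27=-4*x - 44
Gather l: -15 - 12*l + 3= -12*l - 12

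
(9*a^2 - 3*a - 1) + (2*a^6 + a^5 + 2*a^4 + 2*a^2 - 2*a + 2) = 2*a^6 + a^5 + 2*a^4 + 11*a^2 - 5*a + 1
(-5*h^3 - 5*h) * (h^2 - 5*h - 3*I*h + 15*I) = -5*h^5 + 25*h^4 + 15*I*h^4 - 5*h^3 - 75*I*h^3 + 25*h^2 + 15*I*h^2 - 75*I*h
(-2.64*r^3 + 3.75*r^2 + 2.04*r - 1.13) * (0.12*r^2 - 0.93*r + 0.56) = -0.3168*r^5 + 2.9052*r^4 - 4.7211*r^3 + 0.0671999999999999*r^2 + 2.1933*r - 0.6328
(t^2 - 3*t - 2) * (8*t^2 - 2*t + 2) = 8*t^4 - 26*t^3 - 8*t^2 - 2*t - 4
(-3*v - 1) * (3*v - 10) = -9*v^2 + 27*v + 10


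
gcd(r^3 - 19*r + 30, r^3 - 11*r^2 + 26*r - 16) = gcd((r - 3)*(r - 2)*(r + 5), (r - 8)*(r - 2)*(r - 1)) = r - 2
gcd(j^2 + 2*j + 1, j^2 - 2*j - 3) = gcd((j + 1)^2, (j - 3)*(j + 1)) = j + 1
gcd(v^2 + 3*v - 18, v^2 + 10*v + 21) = 1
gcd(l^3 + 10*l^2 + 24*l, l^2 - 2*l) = l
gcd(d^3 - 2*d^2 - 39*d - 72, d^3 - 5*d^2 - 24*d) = d^2 - 5*d - 24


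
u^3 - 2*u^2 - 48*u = u*(u - 8)*(u + 6)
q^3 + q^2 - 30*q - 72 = (q - 6)*(q + 3)*(q + 4)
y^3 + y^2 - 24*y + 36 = (y - 3)*(y - 2)*(y + 6)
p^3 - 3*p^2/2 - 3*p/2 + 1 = (p - 2)*(p - 1/2)*(p + 1)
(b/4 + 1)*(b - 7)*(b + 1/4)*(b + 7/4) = b^4/4 - b^3/4 - 537*b^2/64 - 917*b/64 - 49/16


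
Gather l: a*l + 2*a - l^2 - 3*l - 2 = 2*a - l^2 + l*(a - 3) - 2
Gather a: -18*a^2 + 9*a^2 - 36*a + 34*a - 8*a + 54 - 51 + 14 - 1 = -9*a^2 - 10*a + 16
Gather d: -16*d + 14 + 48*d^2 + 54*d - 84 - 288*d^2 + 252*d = -240*d^2 + 290*d - 70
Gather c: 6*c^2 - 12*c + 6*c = 6*c^2 - 6*c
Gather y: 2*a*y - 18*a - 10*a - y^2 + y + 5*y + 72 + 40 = -28*a - y^2 + y*(2*a + 6) + 112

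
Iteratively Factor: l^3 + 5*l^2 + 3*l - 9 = (l + 3)*(l^2 + 2*l - 3) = (l - 1)*(l + 3)*(l + 3)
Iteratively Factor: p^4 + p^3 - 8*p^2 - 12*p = (p)*(p^3 + p^2 - 8*p - 12) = p*(p - 3)*(p^2 + 4*p + 4) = p*(p - 3)*(p + 2)*(p + 2)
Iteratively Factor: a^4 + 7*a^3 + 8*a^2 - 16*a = (a + 4)*(a^3 + 3*a^2 - 4*a) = a*(a + 4)*(a^2 + 3*a - 4) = a*(a + 4)^2*(a - 1)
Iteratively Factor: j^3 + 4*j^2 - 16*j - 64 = (j + 4)*(j^2 - 16) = (j + 4)^2*(j - 4)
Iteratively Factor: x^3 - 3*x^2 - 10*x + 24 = (x - 4)*(x^2 + x - 6) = (x - 4)*(x - 2)*(x + 3)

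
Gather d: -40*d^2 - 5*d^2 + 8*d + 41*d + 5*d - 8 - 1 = -45*d^2 + 54*d - 9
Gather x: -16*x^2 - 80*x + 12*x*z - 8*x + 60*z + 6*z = -16*x^2 + x*(12*z - 88) + 66*z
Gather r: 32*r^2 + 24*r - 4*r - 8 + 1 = 32*r^2 + 20*r - 7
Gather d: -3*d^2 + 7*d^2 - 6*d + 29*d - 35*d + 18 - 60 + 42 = 4*d^2 - 12*d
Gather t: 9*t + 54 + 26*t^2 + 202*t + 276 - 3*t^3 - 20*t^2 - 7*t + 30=-3*t^3 + 6*t^2 + 204*t + 360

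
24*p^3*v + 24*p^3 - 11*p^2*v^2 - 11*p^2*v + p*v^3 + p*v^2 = (-8*p + v)*(-3*p + v)*(p*v + p)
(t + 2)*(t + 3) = t^2 + 5*t + 6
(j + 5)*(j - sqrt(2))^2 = j^3 - 2*sqrt(2)*j^2 + 5*j^2 - 10*sqrt(2)*j + 2*j + 10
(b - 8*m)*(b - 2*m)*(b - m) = b^3 - 11*b^2*m + 26*b*m^2 - 16*m^3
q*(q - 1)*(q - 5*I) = q^3 - q^2 - 5*I*q^2 + 5*I*q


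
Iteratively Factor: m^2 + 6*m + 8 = (m + 4)*(m + 2)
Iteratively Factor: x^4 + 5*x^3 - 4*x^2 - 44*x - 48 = (x + 2)*(x^3 + 3*x^2 - 10*x - 24) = (x - 3)*(x + 2)*(x^2 + 6*x + 8) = (x - 3)*(x + 2)*(x + 4)*(x + 2)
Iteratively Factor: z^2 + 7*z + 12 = (z + 3)*(z + 4)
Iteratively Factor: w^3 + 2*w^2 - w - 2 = (w + 1)*(w^2 + w - 2) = (w + 1)*(w + 2)*(w - 1)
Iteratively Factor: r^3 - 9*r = (r - 3)*(r^2 + 3*r) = (r - 3)*(r + 3)*(r)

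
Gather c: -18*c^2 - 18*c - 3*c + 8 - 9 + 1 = -18*c^2 - 21*c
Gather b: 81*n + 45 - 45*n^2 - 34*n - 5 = -45*n^2 + 47*n + 40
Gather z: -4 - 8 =-12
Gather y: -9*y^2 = -9*y^2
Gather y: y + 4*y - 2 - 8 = 5*y - 10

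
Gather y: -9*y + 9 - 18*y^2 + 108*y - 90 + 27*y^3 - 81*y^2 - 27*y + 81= 27*y^3 - 99*y^2 + 72*y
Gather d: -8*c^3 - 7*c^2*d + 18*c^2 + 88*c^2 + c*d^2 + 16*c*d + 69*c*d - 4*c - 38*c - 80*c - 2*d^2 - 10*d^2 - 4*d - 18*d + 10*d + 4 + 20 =-8*c^3 + 106*c^2 - 122*c + d^2*(c - 12) + d*(-7*c^2 + 85*c - 12) + 24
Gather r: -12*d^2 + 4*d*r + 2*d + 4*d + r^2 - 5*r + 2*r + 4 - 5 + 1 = -12*d^2 + 6*d + r^2 + r*(4*d - 3)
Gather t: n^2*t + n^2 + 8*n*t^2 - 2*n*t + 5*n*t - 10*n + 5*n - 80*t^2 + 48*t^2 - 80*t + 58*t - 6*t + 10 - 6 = n^2 - 5*n + t^2*(8*n - 32) + t*(n^2 + 3*n - 28) + 4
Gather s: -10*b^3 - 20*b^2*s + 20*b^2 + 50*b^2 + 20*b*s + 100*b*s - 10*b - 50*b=-10*b^3 + 70*b^2 - 60*b + s*(-20*b^2 + 120*b)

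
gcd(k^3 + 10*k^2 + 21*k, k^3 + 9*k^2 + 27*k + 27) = k + 3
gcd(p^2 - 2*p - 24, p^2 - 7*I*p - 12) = 1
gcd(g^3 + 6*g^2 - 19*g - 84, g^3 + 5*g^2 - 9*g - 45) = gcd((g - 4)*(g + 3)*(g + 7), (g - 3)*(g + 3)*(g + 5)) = g + 3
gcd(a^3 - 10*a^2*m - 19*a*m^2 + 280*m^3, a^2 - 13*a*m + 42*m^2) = a - 7*m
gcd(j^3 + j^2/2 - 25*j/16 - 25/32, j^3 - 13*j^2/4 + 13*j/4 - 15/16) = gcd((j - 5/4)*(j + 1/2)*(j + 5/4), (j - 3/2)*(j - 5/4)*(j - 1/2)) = j - 5/4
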